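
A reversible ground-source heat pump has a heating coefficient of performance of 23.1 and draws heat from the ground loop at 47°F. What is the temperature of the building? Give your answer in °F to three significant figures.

69.9 °F

COP_HP = T_H/(T_H − T_C) rearranges to T_H = COP·T_C/(COP − 1).
With T_C = 281.48 K, T_H = 23.1 × 281.48/22.10 = 294.22 K.
Converting, 294.22 K = 69.93°F.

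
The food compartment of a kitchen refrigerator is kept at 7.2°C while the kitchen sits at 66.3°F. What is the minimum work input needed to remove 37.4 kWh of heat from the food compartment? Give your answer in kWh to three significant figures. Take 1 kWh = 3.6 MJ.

In absolute terms T_C = 280.35 K and T_H = 292.21 K, so ΔT = 11.86 K.
The reversible limit is COP_R = T_C/ΔT = 23.65, so W_min = Q_C/COP = Q_C·ΔT/T_C.
W_min = 37.40 × 11.86/280.35 = 1.582 kWh.

1.58 kWh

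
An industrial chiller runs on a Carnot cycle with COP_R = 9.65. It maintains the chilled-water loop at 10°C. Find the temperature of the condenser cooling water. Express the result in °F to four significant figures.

102.8 °F

COP_R = T_C/(T_H − T_C) gives T_H − T_C = T_C/COP.
With T_C = 283.15 K, T_H = 283.15 × (1 + 1/9.65) = 312.49 K.
Converting, 312.49 K = 102.82°F.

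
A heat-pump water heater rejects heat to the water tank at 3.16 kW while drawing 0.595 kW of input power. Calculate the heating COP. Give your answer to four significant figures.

The first law gives Q̇_H = Q̇_C + Ẇ, so the three rates are Q̇_C = 2.565, Q̇_H = 3.160, Ẇ = 0.5950 kW.
COP_HP = Q̇_H/Ẇ = 3.160/0.5950 = 5.311.

5.311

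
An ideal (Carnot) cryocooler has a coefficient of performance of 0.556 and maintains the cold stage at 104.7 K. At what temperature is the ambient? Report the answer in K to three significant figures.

COP_R = T_C/(T_H − T_C) gives T_H − T_C = T_C/COP.
With T_C = 104.70 K, T_H = 104.70 × (1 + 1/0.556) = 293.01 K.

293 K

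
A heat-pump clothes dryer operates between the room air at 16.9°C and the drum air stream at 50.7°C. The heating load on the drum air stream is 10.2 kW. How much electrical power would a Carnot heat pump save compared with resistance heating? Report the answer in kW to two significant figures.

In absolute terms T_C = 290.05 K and T_H = 323.85 K, so ΔT = 33.80 K.
COP_Carnot = T_H/ΔT = 323.85/33.80 = 9.581.
Resistance heating needs Ẇ_res = Q̇_H = 10.20 kW; the reversible heat pump needs only Ẇ_hp = Q̇_H/COP = 1.065 kW.
Saving = 10.20 − 1.065 = 9.135 kW.

9.1 kW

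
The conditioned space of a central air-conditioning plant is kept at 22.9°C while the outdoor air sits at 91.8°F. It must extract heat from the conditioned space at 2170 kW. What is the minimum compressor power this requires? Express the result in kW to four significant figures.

In absolute terms T_C = 296.05 K and T_H = 306.37 K, so ΔT = 10.32 K.
COP_Carnot = T_C/ΔT = 296.05/10.32 = 28.68.
Ẇ_min = Q̇/COP_Carnot = 2170/28.68 = 75.66 kW.

75.66 kW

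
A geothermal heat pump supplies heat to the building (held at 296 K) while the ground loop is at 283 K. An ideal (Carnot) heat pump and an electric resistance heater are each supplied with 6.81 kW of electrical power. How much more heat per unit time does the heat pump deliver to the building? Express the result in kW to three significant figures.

148 kW

The reservoir spacing is ΔT = 296 − 283 = 13.00 K.
COP_Carnot = T_H/ΔT = 296.00/13.00 = 22.77.
The heat pump delivers Q̇_H = COP × Ẇ = 155.1 kW; the resistance heater delivers Ẇ = 6.810 kW.
Extra = (COP − 1)·Ẇ = 148.2 kW.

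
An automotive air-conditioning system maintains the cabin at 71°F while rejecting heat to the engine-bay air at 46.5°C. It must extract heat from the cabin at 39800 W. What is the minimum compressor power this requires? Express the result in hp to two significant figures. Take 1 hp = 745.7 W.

In absolute terms T_C = 294.82 K and T_H = 319.65 K, so ΔT = 24.83 K.
COP_Carnot = T_C/ΔT = 294.82/24.83 = 11.87.
Ẇ_min = Q̇/COP_Carnot = 39800/11.87 = 3352 W = 4.496 hp.

4.5 hp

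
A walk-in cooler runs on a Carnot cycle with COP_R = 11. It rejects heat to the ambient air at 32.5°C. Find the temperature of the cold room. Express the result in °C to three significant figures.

For a Carnot refrigerator COP_R = T_C/(T_H − T_C), so T_C = COP·T_H/(1 + COP).
With T_H = 305.65 K, T_C = 11 × 305.65/12.00 = 280.18 K.
Converting, 280.18 K = 7.03°C.

7.03 °C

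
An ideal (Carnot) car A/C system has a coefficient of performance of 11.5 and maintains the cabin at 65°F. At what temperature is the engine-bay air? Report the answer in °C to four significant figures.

COP_R = T_C/(T_H − T_C) gives T_H − T_C = T_C/COP.
With T_C = 291.48 K, T_H = 291.48 × (1 + 1/11.5) = 316.83 K.
Converting, 316.83 K = 43.68°C.

43.68 °C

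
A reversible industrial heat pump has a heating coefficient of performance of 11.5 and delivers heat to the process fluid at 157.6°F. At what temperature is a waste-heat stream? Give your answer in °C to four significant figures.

39.96 °C

COP_HP = T_H/(T_H − T_C) gives T_H − T_C = T_H/COP.
With T_H = 342.93 K, T_C = 342.93 × (1 − 1/11.5) = 313.11 K.
Converting, 313.11 K = 39.96°C.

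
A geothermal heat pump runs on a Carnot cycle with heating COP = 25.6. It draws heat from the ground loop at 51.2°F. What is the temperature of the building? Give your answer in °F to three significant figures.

72.0 °F

COP_HP = T_H/(T_H − T_C) rearranges to T_H = COP·T_C/(COP − 1).
With T_C = 283.82 K, T_H = 25.6 × 283.82/24.60 = 295.35 K.
Converting, 295.35 K = 71.97°F.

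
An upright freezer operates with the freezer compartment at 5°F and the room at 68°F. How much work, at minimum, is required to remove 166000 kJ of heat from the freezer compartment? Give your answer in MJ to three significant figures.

In absolute terms T_C = 258.15 K and T_H = 293.15 K, so ΔT = 35.00 K.
The reversible limit is COP_R = T_C/ΔT = 7.376, so W_min = Q_C/COP = Q_C·ΔT/T_C.
W_min = 166000 × 35.00/258.15 = 22510 kJ = 22.51 MJ.

22.5 MJ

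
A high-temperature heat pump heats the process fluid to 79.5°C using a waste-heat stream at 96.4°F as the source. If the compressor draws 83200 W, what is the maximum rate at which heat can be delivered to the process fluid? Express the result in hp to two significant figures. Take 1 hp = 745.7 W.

900 hp

In absolute terms T_C = 308.93 K and T_H = 352.65 K, so ΔT = 43.72 K.
COP_Carnot = T_H/ΔT = 352.65/43.72 = 8.066.
Q̇_max = COP_Carnot × Ẇ = 8.066 × 83200 W = 671100 W = 899.9 hp.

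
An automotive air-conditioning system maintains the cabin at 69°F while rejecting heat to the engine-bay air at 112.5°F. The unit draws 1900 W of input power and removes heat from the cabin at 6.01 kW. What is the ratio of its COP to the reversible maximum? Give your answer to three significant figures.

0.260

Converting, Q̇_C = 6.010 kW = 6010 W, so COP_actual = Q̇_C/Ẇ = 6010/1900 = 3.163.
In absolute terms T_C = 293.71 K and T_H = 317.87 K, so ΔT = 24.17 K.
COP_Carnot = T_C/ΔT = 293.71/24.17 = 12.15.
η_II = COP_actual/COP_Carnot = 3.163/12.15 = 0.2603.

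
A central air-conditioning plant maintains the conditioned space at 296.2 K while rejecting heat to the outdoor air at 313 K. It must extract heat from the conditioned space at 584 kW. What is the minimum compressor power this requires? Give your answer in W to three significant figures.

The reservoir spacing is ΔT = 313 − 296.2 = 16.80 K.
COP_Carnot = T_C/ΔT = 296.20/16.80 = 17.63.
Ẇ_min = Q̇/COP_Carnot = 584.0/17.63 = 33.12 kW = 33120 W.

33100 W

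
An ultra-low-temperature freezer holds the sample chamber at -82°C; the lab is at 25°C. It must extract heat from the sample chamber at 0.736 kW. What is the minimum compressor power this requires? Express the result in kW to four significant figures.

In absolute terms T_C = 191.15 K and T_H = 298.15 K, so ΔT = 107.0 K.
COP_Carnot = T_C/ΔT = 191.15/107.0 = 1.786.
Ẇ_min = Q̇/COP_Carnot = 0.7360/1.786 = 0.4120 kW.

0.4120 kW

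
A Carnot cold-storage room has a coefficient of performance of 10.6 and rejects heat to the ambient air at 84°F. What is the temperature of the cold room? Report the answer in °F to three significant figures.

37.1 °F

For a Carnot refrigerator COP_R = T_C/(T_H − T_C), so T_C = COP·T_H/(1 + COP).
With T_H = 302.04 K, T_C = 10.6 × 302.04/11.60 = 276.00 K.
Converting, 276.00 K = 37.13°F.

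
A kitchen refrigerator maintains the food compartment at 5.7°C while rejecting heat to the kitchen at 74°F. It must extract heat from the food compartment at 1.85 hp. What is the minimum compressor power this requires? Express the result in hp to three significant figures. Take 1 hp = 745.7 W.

In absolute terms T_C = 278.85 K and T_H = 296.48 K, so ΔT = 17.63 K.
COP_Carnot = T_C/ΔT = 278.85/17.63 = 15.81.
Ẇ_min = Q̇/COP_Carnot = 1.850/15.81 = 0.1170 hp.

0.117 hp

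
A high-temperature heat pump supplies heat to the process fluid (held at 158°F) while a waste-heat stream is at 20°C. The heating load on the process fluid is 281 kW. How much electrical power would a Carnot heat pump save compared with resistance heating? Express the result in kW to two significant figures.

240 kW

In absolute terms T_C = 293.15 K and T_H = 343.15 K, so ΔT = 50.00 K.
COP_Carnot = T_H/ΔT = 343.15/50.00 = 6.863.
Resistance heating needs Ẇ_res = Q̇_H = 281.0 kW; the reversible heat pump needs only Ẇ_hp = Q̇_H/COP = 40.94 kW.
Saving = 281.0 − 40.94 = 240.1 kW.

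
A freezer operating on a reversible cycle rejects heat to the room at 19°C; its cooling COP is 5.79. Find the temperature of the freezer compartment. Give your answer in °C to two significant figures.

For a Carnot refrigerator COP_R = T_C/(T_H − T_C), so T_C = COP·T_H/(1 + COP).
With T_H = 292.15 K, T_C = 5.79 × 292.15/6.790 = 249.12 K.
Converting, 249.12 K = -24.03°C.

-24 °C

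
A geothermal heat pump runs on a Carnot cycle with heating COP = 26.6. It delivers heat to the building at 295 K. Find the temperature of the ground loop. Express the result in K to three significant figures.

COP_HP = T_H/(T_H − T_C) gives T_H − T_C = T_H/COP.
With T_H = 295.00 K, T_C = 295.00 × (1 − 1/26.6) = 283.91 K.

284 K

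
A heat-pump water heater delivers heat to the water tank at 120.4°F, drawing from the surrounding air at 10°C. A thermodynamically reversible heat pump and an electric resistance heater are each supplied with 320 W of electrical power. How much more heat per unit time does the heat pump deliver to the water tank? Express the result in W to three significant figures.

2320 W

In absolute terms T_C = 283.15 K and T_H = 322.26 K, so ΔT = 39.11 K.
COP_Carnot = T_H/ΔT = 322.26/39.11 = 8.240.
The heat pump delivers Q̇_H = COP × Ẇ = 2637 W; the resistance heater delivers Ẇ = 320.0 W.
Extra = (COP − 1)·Ẇ = 2317 W.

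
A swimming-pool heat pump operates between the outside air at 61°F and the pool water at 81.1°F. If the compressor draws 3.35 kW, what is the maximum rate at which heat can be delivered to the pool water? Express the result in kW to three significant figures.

In absolute terms T_C = 289.26 K and T_H = 300.43 K, so ΔT = 11.17 K.
COP_Carnot = T_H/ΔT = 300.43/11.17 = 26.90.
Q̇_max = COP_Carnot × Ẇ = 26.90 × 3.350 kW = 90.13 kW.

90.1 kW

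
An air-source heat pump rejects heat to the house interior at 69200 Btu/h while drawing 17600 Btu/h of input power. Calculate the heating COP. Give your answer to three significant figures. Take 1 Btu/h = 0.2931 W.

3.93

The first law gives Q̇_H = Q̇_C + Ẇ, so the three rates are Q̇_C = 51600, Q̇_H = 69200, Ẇ = 17600 Btu/h.
COP_HP = Q̇_H/Ẇ = 69200/17600 = 3.932.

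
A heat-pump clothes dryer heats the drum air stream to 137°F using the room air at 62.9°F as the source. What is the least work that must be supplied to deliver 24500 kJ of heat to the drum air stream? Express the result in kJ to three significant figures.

3040 kJ

In absolute terms T_C = 290.32 K and T_H = 331.48 K, so ΔT = 41.17 K.
The reversible limit is COP_HP = T_H/ΔT = 8.052, so W_min = Q_H/COP = Q_H·ΔT/T_H.
W_min = 24500 × 41.17/331.48 = 3043 kJ.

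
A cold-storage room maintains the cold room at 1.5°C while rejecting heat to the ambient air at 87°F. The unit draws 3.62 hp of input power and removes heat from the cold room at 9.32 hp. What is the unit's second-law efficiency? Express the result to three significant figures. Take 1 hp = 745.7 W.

0.272

COP_actual = Q̇_C/Ẇ = 9.320/3.620 = 2.575.
In absolute terms T_C = 274.65 K and T_H = 303.71 K, so ΔT = 29.06 K.
COP_Carnot = T_C/ΔT = 274.65/29.06 = 9.453.
η_II = COP_actual/COP_Carnot = 2.575/9.453 = 0.2724.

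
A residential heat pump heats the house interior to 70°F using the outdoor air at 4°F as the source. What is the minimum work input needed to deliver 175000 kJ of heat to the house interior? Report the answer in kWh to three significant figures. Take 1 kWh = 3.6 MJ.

6.06 kWh

In absolute terms T_C = 257.59 K and T_H = 294.26 K, so ΔT = 36.67 K.
The reversible limit is COP_HP = T_H/ΔT = 8.025, so W_min = Q_H/COP = Q_H·ΔT/T_H.
W_min = 175000 × 36.67/294.26 = 21810 kJ = 6.057 kWh.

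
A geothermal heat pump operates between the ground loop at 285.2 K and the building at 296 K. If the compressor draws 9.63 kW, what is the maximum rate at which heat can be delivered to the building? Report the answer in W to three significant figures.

The reservoir spacing is ΔT = 296 − 285.2 = 10.80 K.
COP_Carnot = T_H/ΔT = 296.00/10.80 = 27.41.
Q̇_max = COP_Carnot × Ẇ = 27.41 × 9.630 kW = 263.9 kW = 263900 W.

264000 W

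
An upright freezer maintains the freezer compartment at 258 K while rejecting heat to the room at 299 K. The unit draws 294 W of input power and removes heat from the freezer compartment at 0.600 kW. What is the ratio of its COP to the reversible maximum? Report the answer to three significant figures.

0.324

Converting, Q̇_C = 0.6000 kW = 600.0 W, so COP_actual = Q̇_C/Ẇ = 600.0/294.0 = 2.041.
The reservoir spacing is ΔT = 299 − 258 = 41.00 K.
COP_Carnot = T_C/ΔT = 258.00/41.00 = 6.293.
η_II = COP_actual/COP_Carnot = 2.041/6.293 = 0.3243.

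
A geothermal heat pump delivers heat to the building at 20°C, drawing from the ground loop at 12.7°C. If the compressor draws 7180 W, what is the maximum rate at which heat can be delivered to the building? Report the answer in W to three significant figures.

288000 W

In absolute terms T_C = 285.85 K and T_H = 293.15 K, so ΔT = 7.300 K.
COP_Carnot = T_H/ΔT = 293.15/7.300 = 40.16.
Q̇_max = COP_Carnot × Ẇ = 40.16 × 7180 W = 288300 W.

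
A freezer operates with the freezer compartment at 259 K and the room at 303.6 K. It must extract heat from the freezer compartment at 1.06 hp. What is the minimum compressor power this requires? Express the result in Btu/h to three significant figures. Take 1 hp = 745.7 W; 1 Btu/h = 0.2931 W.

The reservoir spacing is ΔT = 303.6 − 259 = 44.60 K.
COP_Carnot = T_C/ΔT = 259.00/44.60 = 5.807.
Ẇ_min = Q̇/COP_Carnot = 1.060/5.807 = 0.1825 hp = 464.4 Btu/h.

464 Btu/h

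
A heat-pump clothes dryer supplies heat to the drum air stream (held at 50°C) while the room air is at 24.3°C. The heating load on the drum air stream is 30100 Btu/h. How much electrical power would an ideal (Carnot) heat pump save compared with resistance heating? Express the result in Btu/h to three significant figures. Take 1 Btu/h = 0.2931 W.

In absolute terms T_C = 297.45 K and T_H = 323.15 K, so ΔT = 25.70 K.
COP_Carnot = T_H/ΔT = 323.15/25.70 = 12.57.
Resistance heating needs Ẇ_res = Q̇_H = 30100 Btu/h; the reversible heat pump needs only Ẇ_hp = Q̇_H/COP = 2394 Btu/h.
Saving = 30100 − 2394 = 27710 Btu/h.

27700 Btu/h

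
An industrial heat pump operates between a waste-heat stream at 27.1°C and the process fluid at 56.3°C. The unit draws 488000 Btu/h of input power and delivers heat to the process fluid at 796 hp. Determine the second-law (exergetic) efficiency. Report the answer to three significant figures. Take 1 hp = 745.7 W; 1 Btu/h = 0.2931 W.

Converting, Q̇_H = 796.0 hp = 2025000 Btu/h, so COP_actual = Q̇_H/Ẇ = 2025000/488000 = 4.150.
In absolute terms T_C = 300.25 K and T_H = 329.45 K, so ΔT = 29.20 K.
COP_Carnot = T_H/ΔT = 329.45/29.20 = 11.28.
η_II = COP_actual/COP_Carnot = 4.150/11.28 = 0.3678.

0.368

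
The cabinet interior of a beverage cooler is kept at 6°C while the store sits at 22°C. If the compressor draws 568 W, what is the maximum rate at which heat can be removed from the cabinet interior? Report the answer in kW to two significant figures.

9.9 kW

In absolute terms T_C = 279.15 K and T_H = 295.15 K, so ΔT = 16.00 K.
COP_Carnot = T_C/ΔT = 279.15/16.00 = 17.45.
Q̇_max = COP_Carnot × Ẇ = 17.45 × 568.0 W = 9910 W = 9.910 kW.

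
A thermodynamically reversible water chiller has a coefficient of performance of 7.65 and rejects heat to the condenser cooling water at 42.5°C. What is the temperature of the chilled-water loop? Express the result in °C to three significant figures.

For a Carnot refrigerator COP_R = T_C/(T_H − T_C), so T_C = COP·T_H/(1 + COP).
With T_H = 315.65 K, T_C = 7.65 × 315.65/8.650 = 279.16 K.
Converting, 279.16 K = 6.01°C.

6.01 °C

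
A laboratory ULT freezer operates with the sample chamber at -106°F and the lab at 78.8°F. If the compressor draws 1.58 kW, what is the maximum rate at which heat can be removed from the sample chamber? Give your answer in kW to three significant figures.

3.02 kW

In absolute terms T_C = 196.48 K and T_H = 299.15 K, so ΔT = 102.7 K.
COP_Carnot = T_C/ΔT = 196.48/102.7 = 1.914.
Q̇_max = COP_Carnot × Ẇ = 1.914 × 1.580 kW = 3.024 kW.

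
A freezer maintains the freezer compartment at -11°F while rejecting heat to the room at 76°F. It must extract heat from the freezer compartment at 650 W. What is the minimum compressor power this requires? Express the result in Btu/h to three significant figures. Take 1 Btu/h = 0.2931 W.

430 Btu/h

In absolute terms T_C = 249.26 K and T_H = 297.59 K, so ΔT = 48.33 K.
COP_Carnot = T_C/ΔT = 249.26/48.33 = 5.157.
Ẇ_min = Q̇/COP_Carnot = 650.0/5.157 = 126.0 W = 430.0 Btu/h.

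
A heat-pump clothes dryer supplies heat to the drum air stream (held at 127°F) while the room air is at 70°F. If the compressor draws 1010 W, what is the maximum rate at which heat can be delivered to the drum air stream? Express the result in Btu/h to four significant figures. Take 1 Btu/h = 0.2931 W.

In absolute terms T_C = 294.26 K and T_H = 325.93 K, so ΔT = 31.67 K.
COP_Carnot = T_H/ΔT = 325.93/31.67 = 10.29.
Q̇_max = COP_Carnot × Ẇ = 10.29 × 1010 W = 10400 W = 35470 Btu/h.

35470 Btu/h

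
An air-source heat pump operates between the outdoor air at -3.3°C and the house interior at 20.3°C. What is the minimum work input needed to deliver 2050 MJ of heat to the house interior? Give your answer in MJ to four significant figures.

In absolute terms T_C = 269.85 K and T_H = 293.45 K, so ΔT = 23.60 K.
The reversible limit is COP_HP = T_H/ΔT = 12.43, so W_min = Q_H/COP = Q_H·ΔT/T_H.
W_min = 2050 × 23.60/293.45 = 164.9 MJ.

164.9 MJ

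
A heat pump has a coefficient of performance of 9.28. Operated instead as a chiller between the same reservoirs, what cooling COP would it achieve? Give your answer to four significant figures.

8.280

Since Q_H = Q_C + W for any cycle, COP_R = Q_C/W = Q_H/W − 1.
COP_R = 9.28 − 1 = 8.28.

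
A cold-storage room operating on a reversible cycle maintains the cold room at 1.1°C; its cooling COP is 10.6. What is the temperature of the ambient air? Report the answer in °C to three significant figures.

COP_R = T_C/(T_H − T_C) gives T_H − T_C = T_C/COP.
With T_C = 274.25 K, T_H = 274.25 × (1 + 1/10.6) = 300.12 K.
Converting, 300.12 K = 26.97°C.

27.0 °C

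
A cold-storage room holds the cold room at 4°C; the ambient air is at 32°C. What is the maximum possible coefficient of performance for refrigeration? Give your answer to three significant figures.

In absolute terms T_C = 277.15 K and T_H = 305.15 K, so ΔT = 28.00 K.
For a reversible cycle, COP_Carnot = T_C/ΔT = 277.15/28.00 = 9.898.

9.90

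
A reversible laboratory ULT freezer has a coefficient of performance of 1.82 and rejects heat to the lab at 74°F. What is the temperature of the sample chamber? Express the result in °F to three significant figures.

-115 °F

For a Carnot refrigerator COP_R = T_C/(T_H − T_C), so T_C = COP·T_H/(1 + COP).
With T_H = 296.48 K, T_C = 1.82 × 296.48/2.820 = 191.35 K.
Converting, 191.35 K = -115.24°F.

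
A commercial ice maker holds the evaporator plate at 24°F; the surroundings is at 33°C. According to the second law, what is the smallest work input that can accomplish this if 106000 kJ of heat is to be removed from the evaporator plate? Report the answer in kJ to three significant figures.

14800 kJ

In absolute terms T_C = 268.71 K and T_H = 306.15 K, so ΔT = 37.44 K.
The reversible limit is COP_R = T_C/ΔT = 7.176, so W_min = Q_C/COP = Q_C·ΔT/T_C.
W_min = 106000 × 37.44/268.71 = 14770 kJ.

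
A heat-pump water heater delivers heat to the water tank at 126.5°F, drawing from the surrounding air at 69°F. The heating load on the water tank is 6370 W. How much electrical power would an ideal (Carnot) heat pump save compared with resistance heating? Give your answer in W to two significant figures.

In absolute terms T_C = 293.71 K and T_H = 325.65 K, so ΔT = 31.94 K.
COP_Carnot = T_H/ΔT = 325.65/31.94 = 10.19.
Resistance heating needs Ẇ_res = Q̇_H = 6370 W; the reversible heat pump needs only Ẇ_hp = Q̇_H/COP = 624.9 W.
Saving = 6370 − 624.9 = 5745 W.

5700 W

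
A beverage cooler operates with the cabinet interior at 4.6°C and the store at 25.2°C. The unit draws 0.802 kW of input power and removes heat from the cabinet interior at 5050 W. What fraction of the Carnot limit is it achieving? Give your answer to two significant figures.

0.47

Converting, Q̇_C = 5050 W = 5.050 kW, so COP_actual = Q̇_C/Ẇ = 5.050/0.8020 = 6.297.
In absolute terms T_C = 277.75 K and T_H = 298.35 K, so ΔT = 20.60 K.
COP_Carnot = T_C/ΔT = 277.75/20.60 = 13.48.
η_II = COP_actual/COP_Carnot = 6.297/13.48 = 0.4670.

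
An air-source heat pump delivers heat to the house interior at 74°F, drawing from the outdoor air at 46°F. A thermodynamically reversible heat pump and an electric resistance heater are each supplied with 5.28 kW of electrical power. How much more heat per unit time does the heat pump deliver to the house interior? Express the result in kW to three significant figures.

In absolute terms T_C = 280.93 K and T_H = 296.48 K, so ΔT = 15.56 K.
COP_Carnot = T_H/ΔT = 296.48/15.56 = 19.06.
The heat pump delivers Q̇_H = COP × Ẇ = 100.6 kW; the resistance heater delivers Ẇ = 5.280 kW.
Extra = (COP − 1)·Ẇ = 95.35 kW.

95.4 kW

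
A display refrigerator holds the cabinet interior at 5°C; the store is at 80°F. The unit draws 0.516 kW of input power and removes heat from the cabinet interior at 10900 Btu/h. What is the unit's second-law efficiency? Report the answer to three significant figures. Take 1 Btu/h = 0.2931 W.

Converting, Q̇_C = 10900 Btu/h = 3.195 kW, so COP_actual = Q̇_C/Ẇ = 3.195/0.5160 = 6.191.
In absolute terms T_C = 278.15 K and T_H = 299.82 K, so ΔT = 21.67 K.
COP_Carnot = T_C/ΔT = 278.15/21.67 = 12.84.
η_II = COP_actual/COP_Carnot = 6.191/12.84 = 0.4823.

0.482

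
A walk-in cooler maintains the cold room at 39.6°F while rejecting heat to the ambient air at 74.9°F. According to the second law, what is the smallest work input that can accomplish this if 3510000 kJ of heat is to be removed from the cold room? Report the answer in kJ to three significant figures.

248000 kJ

In absolute terms T_C = 277.37 K and T_H = 296.98 K, so ΔT = 19.61 K.
The reversible limit is COP_R = T_C/ΔT = 14.14, so W_min = Q_C/COP = Q_C·ΔT/T_C.
W_min = 3510000 × 19.61/277.37 = 248200 kJ.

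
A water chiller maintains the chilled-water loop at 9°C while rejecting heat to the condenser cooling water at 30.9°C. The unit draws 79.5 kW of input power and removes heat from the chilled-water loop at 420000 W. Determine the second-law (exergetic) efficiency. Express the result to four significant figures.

0.4101

Converting, Q̇_C = 420000 W = 420.0 kW, so COP_actual = Q̇_C/Ẇ = 420.0/79.50 = 5.283.
In absolute terms T_C = 282.15 K and T_H = 304.05 K, so ΔT = 21.90 K.
COP_Carnot = T_C/ΔT = 282.15/21.90 = 12.88.
η_II = COP_actual/COP_Carnot = 5.283/12.88 = 0.4101.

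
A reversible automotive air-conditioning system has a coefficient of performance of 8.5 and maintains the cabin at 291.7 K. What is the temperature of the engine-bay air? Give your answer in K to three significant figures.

COP_R = T_C/(T_H − T_C) gives T_H − T_C = T_C/COP.
With T_C = 291.70 K, T_H = 291.70 × (1 + 1/8.5) = 326.02 K.

326 K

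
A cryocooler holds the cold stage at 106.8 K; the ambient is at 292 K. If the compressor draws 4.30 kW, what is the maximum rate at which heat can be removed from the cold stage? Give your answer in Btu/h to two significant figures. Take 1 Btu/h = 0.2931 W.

8500 Btu/h

The reservoir spacing is ΔT = 292 − 106.8 = 185.2 K.
COP_Carnot = T_C/ΔT = 106.80/185.2 = 0.5767.
Q̇_max = COP_Carnot × Ẇ = 0.5767 × 4.300 kW = 2.480 kW = 8460 Btu/h.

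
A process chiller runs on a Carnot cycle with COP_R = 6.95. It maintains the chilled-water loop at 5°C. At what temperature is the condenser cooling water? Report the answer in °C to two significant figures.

45 °C

COP_R = T_C/(T_H − T_C) gives T_H − T_C = T_C/COP.
With T_C = 278.15 K, T_H = 278.15 × (1 + 1/6.95) = 318.17 K.
Converting, 318.17 K = 45.02°C.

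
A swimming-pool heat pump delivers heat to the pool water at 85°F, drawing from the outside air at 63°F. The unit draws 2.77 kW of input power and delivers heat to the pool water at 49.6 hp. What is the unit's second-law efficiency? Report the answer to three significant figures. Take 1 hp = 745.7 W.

Converting, Q̇_H = 49.60 hp = 36.99 kW, so COP_actual = Q̇_H/Ẇ = 36.99/2.770 = 13.35.
In absolute terms T_C = 290.37 K and T_H = 302.59 K, so ΔT = 12.22 K.
COP_Carnot = T_H/ΔT = 302.59/12.22 = 24.76.
η_II = COP_actual/COP_Carnot = 13.35/24.76 = 0.5393.

0.539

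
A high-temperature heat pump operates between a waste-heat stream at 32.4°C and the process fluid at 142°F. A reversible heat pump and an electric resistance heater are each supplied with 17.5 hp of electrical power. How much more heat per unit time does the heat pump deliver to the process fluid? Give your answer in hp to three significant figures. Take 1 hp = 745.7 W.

In absolute terms T_C = 305.55 K and T_H = 334.26 K, so ΔT = 28.71 K.
COP_Carnot = T_H/ΔT = 334.26/28.71 = 11.64.
The heat pump delivers Q̇_H = COP × Ẇ = 203.7 hp; the resistance heater delivers Ẇ = 17.50 hp.
Extra = (COP − 1)·Ẇ = 186.2 hp.

186 hp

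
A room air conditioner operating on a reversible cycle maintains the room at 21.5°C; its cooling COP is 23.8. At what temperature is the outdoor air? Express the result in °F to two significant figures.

93 °F

COP_R = T_C/(T_H − T_C) gives T_H − T_C = T_C/COP.
With T_C = 294.65 K, T_H = 294.65 × (1 + 1/23.8) = 307.03 K.
Converting, 307.03 K = 92.98°F.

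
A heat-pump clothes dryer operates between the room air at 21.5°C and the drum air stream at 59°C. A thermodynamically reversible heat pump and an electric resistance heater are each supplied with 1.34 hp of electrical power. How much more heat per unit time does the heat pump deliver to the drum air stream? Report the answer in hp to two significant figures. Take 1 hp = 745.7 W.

In absolute terms T_C = 294.65 K and T_H = 332.15 K, so ΔT = 37.50 K.
COP_Carnot = T_H/ΔT = 332.15/37.50 = 8.857.
The heat pump delivers Q̇_H = COP × Ẇ = 11.87 hp; the resistance heater delivers Ẇ = 1.340 hp.
Extra = (COP − 1)·Ẇ = 10.53 hp.

11 hp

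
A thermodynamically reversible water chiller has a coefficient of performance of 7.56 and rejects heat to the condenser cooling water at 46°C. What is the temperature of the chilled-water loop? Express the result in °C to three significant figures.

8.72 °C

For a Carnot refrigerator COP_R = T_C/(T_H − T_C), so T_C = COP·T_H/(1 + COP).
With T_H = 319.15 K, T_C = 7.56 × 319.15/8.560 = 281.87 K.
Converting, 281.87 K = 8.72°C.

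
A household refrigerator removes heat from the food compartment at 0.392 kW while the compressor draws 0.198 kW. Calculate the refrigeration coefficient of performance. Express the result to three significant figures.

The first law gives Q̇_H = Q̇_C + Ẇ, so the three rates are Q̇_C = 0.3920, Q̇_H = 0.5900, Ẇ = 0.1980 kW.
COP_R = Q̇_C/Ẇ = 0.3920/0.1980 = 1.980.

1.98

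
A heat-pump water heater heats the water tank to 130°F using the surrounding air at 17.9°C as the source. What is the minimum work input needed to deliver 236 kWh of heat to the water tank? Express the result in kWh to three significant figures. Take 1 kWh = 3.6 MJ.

In absolute terms T_C = 291.05 K and T_H = 327.59 K, so ΔT = 36.54 K.
The reversible limit is COP_HP = T_H/ΔT = 8.964, so W_min = Q_H/COP = Q_H·ΔT/T_H.
W_min = 236.0 × 36.54/327.59 = 26.33 kWh.

26.3 kWh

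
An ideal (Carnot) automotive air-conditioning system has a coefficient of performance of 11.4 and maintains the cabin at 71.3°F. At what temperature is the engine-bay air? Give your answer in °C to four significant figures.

COP_R = T_C/(T_H − T_C) gives T_H − T_C = T_C/COP.
With T_C = 294.98 K, T_H = 294.98 × (1 + 1/11.4) = 320.86 K.
Converting, 320.86 K = 47.71°C.

47.71 °C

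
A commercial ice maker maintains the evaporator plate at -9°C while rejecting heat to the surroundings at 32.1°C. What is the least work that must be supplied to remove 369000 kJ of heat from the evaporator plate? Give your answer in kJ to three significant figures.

In absolute terms T_C = 264.15 K and T_H = 305.25 K, so ΔT = 41.10 K.
The reversible limit is COP_R = T_C/ΔT = 6.427, so W_min = Q_C/COP = Q_C·ΔT/T_C.
W_min = 369000 × 41.10/264.15 = 57410 kJ.

57400 kJ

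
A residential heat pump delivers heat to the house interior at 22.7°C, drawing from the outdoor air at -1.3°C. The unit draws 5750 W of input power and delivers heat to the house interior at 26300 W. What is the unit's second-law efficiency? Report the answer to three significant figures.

0.371

COP_actual = Q̇_H/Ẇ = 26300/5750 = 4.574.
In absolute terms T_C = 271.85 K and T_H = 295.85 K, so ΔT = 24.00 K.
COP_Carnot = T_H/ΔT = 295.85/24.00 = 12.33.
η_II = COP_actual/COP_Carnot = 4.574/12.33 = 0.3710.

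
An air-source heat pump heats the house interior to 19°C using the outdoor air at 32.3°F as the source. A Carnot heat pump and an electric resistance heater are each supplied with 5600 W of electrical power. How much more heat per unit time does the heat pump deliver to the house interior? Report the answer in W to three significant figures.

In absolute terms T_C = 273.32 K and T_H = 292.15 K, so ΔT = 18.83 K.
COP_Carnot = T_H/ΔT = 292.15/18.83 = 15.51.
The heat pump delivers Q̇_H = COP × Ẇ = 86870 W; the resistance heater delivers Ẇ = 5600 W.
Extra = (COP − 1)·Ẇ = 81270 W.

81300 W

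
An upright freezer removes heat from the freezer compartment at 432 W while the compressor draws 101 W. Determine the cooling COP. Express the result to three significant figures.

The first law gives Q̇_H = Q̇_C + Ẇ, so the three rates are Q̇_C = 432.0, Q̇_H = 533.0, Ẇ = 101.0 W.
COP_R = Q̇_C/Ẇ = 432.0/101.0 = 4.277.

4.28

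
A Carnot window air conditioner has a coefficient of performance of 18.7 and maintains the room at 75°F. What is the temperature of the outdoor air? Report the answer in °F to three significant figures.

104 °F

COP_R = T_C/(T_H − T_C) gives T_H − T_C = T_C/COP.
With T_C = 297.04 K, T_H = 297.04 × (1 + 1/18.7) = 312.92 K.
Converting, 312.92 K = 103.59°F.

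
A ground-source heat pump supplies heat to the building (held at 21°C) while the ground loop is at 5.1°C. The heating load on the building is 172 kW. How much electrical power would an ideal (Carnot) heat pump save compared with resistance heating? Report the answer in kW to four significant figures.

162.7 kW

In absolute terms T_C = 278.25 K and T_H = 294.15 K, so ΔT = 15.90 K.
COP_Carnot = T_H/ΔT = 294.15/15.90 = 18.50.
Resistance heating needs Ẇ_res = Q̇_H = 172.0 kW; the reversible heat pump needs only Ẇ_hp = Q̇_H/COP = 9.297 kW.
Saving = 172.0 − 9.297 = 162.7 kW.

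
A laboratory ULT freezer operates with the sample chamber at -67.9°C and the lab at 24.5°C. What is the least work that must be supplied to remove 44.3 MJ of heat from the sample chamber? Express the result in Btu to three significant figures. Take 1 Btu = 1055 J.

In absolute terms T_C = 205.25 K and T_H = 297.65 K, so ΔT = 92.40 K.
The reversible limit is COP_R = T_C/ΔT = 2.221, so W_min = Q_C/COP = Q_C·ΔT/T_C.
W_min = 44.30 × 92.40/205.25 = 19.94 MJ = 18900 Btu.

18900 Btu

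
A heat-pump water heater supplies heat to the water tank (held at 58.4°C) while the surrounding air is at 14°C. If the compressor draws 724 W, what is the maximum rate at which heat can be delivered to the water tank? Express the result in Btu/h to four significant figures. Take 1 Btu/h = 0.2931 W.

In absolute terms T_C = 287.15 K and T_H = 331.55 K, so ΔT = 44.40 K.
COP_Carnot = T_H/ΔT = 331.55/44.40 = 7.467.
Q̇_max = COP_Carnot × Ẇ = 7.467 × 724.0 W = 5406 W = 18450 Btu/h.

18450 Btu/h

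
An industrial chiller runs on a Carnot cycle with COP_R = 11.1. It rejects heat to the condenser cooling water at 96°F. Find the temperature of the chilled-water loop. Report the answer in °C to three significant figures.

10.0 °C

For a Carnot refrigerator COP_R = T_C/(T_H − T_C), so T_C = COP·T_H/(1 + COP).
With T_H = 308.71 K, T_C = 11.1 × 308.71/12.10 = 283.19 K.
Converting, 283.19 K = 10.04°C.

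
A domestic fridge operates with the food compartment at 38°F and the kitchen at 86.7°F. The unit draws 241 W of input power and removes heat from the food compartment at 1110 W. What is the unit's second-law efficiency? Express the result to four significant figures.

0.4507

COP_actual = Q̇_C/Ẇ = 1110/241.0 = 4.606.
In absolute terms T_C = 276.48 K and T_H = 303.54 K, so ΔT = 27.06 K.
COP_Carnot = T_C/ΔT = 276.48/27.06 = 10.22.
η_II = COP_actual/COP_Carnot = 4.606/10.22 = 0.4507.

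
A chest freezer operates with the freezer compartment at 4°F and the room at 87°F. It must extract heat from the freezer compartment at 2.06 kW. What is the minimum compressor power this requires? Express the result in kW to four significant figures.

In absolute terms T_C = 257.59 K and T_H = 303.71 K, so ΔT = 46.11 K.
COP_Carnot = T_C/ΔT = 257.59/46.11 = 5.586.
Ẇ_min = Q̇/COP_Carnot = 2.060/5.586 = 0.3688 kW.

0.3688 kW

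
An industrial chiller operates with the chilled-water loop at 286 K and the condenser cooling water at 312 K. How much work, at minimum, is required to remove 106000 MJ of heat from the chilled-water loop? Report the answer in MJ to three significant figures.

9640 MJ

The reservoir spacing is ΔT = 312 − 286 = 26.00 K.
The reversible limit is COP_R = T_C/ΔT = 11.00, so W_min = Q_C/COP = Q_C·ΔT/T_C.
W_min = 106000 × 26.00/286.00 = 9636 MJ.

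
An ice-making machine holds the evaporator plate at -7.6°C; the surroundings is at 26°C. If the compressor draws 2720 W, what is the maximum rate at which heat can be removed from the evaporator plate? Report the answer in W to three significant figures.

In absolute terms T_C = 265.55 K and T_H = 299.15 K, so ΔT = 33.60 K.
COP_Carnot = T_C/ΔT = 265.55/33.60 = 7.903.
Q̇_max = COP_Carnot × Ẇ = 7.903 × 2720 W = 21500 W.

21500 W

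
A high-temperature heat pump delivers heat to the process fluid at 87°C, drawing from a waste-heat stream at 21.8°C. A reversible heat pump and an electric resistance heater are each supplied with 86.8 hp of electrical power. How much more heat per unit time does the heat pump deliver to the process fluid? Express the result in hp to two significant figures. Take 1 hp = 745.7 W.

In absolute terms T_C = 294.95 K and T_H = 360.15 K, so ΔT = 65.20 K.
COP_Carnot = T_H/ΔT = 360.15/65.20 = 5.524.
The heat pump delivers Q̇_H = COP × Ẇ = 479.5 hp; the resistance heater delivers Ẇ = 86.80 hp.
Extra = (COP − 1)·Ẇ = 392.7 hp.

390 hp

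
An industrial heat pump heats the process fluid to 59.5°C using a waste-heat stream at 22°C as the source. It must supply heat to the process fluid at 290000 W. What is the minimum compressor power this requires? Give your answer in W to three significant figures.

In absolute terms T_C = 295.15 K and T_H = 332.65 K, so ΔT = 37.50 K.
COP_Carnot = T_H/ΔT = 332.65/37.50 = 8.871.
Ẇ_min = Q̇/COP_Carnot = 290000/8.871 = 32690 W.

32700 W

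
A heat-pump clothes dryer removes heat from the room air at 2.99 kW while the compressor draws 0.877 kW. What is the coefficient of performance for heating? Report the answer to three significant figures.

The first law gives Q̇_H = Q̇_C + Ẇ, so the three rates are Q̇_C = 2.990, Q̇_H = 3.867, Ẇ = 0.8770 kW.
COP_HP = Q̇_H/Ẇ = 3.867/0.8770 = 4.409.

4.41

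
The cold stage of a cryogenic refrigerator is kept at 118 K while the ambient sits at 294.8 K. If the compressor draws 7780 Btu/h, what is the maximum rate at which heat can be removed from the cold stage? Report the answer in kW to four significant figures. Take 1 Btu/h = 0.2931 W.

1.522 kW

The reservoir spacing is ΔT = 294.8 − 118 = 176.8 K.
COP_Carnot = T_C/ΔT = 118.00/176.8 = 0.6674.
Q̇_max = COP_Carnot × Ẇ = 0.6674 × 7780 Btu/h = 5193 Btu/h = 1.522 kW.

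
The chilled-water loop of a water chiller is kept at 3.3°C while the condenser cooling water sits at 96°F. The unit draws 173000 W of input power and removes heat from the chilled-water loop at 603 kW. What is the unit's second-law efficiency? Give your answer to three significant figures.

0.407

Converting, Q̇_C = 603.0 kW = 603000 W, so COP_actual = Q̇_C/Ẇ = 603000/173000 = 3.486.
In absolute terms T_C = 276.45 K and T_H = 308.71 K, so ΔT = 32.26 K.
COP_Carnot = T_C/ΔT = 276.45/32.26 = 8.571.
η_II = COP_actual/COP_Carnot = 3.486/8.571 = 0.4067.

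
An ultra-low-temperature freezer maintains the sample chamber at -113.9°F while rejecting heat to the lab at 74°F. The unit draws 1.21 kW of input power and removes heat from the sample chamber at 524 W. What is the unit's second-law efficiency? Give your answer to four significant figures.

0.2353

Converting, Q̇_C = 524.0 W = 0.5240 kW, so COP_actual = Q̇_C/Ẇ = 0.5240/1.210 = 0.4331.
In absolute terms T_C = 192.09 K and T_H = 296.48 K, so ΔT = 104.4 K.
COP_Carnot = T_C/ΔT = 192.09/104.4 = 1.840.
η_II = COP_actual/COP_Carnot = 0.4331/1.840 = 0.2353.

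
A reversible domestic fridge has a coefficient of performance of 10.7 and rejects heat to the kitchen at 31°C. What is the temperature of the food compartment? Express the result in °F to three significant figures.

For a Carnot refrigerator COP_R = T_C/(T_H − T_C), so T_C = COP·T_H/(1 + COP).
With T_H = 304.15 K, T_C = 10.7 × 304.15/11.70 = 278.15 K.
Converting, 278.15 K = 41.01°F.

41.0 °F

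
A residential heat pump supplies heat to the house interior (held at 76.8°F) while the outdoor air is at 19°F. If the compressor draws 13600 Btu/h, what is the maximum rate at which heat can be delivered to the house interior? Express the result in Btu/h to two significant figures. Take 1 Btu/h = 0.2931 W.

130000 Btu/h

In absolute terms T_C = 265.93 K and T_H = 298.04 K, so ΔT = 32.11 K.
COP_Carnot = T_H/ΔT = 298.04/32.11 = 9.281.
Q̇_max = COP_Carnot × Ẇ = 9.281 × 13600 Btu/h = 126200 Btu/h.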